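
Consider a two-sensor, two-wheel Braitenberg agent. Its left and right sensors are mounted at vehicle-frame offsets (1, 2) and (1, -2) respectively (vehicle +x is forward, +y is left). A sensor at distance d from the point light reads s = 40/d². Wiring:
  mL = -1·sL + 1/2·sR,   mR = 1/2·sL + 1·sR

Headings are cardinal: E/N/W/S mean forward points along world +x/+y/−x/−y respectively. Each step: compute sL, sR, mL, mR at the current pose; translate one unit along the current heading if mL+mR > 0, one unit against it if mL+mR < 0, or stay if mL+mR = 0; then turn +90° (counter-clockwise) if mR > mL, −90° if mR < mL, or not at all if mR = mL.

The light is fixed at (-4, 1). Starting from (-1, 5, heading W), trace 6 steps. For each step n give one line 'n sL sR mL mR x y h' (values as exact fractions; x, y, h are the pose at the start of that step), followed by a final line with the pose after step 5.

0 5 1 -9/2 7/2 -1 5 W
1 8/9 40/13 76/117 412/117 0 5 S
2 4/5 20/13 -2/65 126/65 0 4 E
3 8/5 8/13 -84/65 92/65 1 4 N
4 2 10/13 -21/13 23/13 1 5 W
5 8/9 40/13 76/117 412/117 0 5 S
final 0 4 E

n=0: pose=(-1,5,W); sL=5, sR=1; mL=-9/2, mR=7/2; mL+mR=-1 → advance -1; mR−mL=8 → turn +1·90°
n=1: pose=(0,5,S); sL=8/9, sR=40/13; mL=76/117, mR=412/117; mL+mR=488/117 → advance +1; mR−mL=112/39 → turn +1·90°
n=2: pose=(0,4,E); sL=4/5, sR=20/13; mL=-2/65, mR=126/65; mL+mR=124/65 → advance +1; mR−mL=128/65 → turn +1·90°
n=3: pose=(1,4,N); sL=8/5, sR=8/13; mL=-84/65, mR=92/65; mL+mR=8/65 → advance +1; mR−mL=176/65 → turn +1·90°
n=4: pose=(1,5,W); sL=2, sR=10/13; mL=-21/13, mR=23/13; mL+mR=2/13 → advance +1; mR−mL=44/13 → turn +1·90°
n=5: pose=(0,5,S); sL=8/9, sR=40/13; mL=76/117, mR=412/117; mL+mR=488/117 → advance +1; mR−mL=112/39 → turn +1·90°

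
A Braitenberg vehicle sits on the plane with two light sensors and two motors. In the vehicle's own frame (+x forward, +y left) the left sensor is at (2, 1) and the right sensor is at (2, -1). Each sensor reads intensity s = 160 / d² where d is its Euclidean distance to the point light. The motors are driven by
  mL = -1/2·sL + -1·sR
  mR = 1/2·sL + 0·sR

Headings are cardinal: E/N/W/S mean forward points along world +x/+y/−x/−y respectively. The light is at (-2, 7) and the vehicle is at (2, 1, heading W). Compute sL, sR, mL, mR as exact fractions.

160/53 160/29 -10800/1537 80/53

left sensor world pos  = (0, 0); dL² = 53
right sensor world pos = (0, 2); dR² = 29
sL = 160/53 = 160/53
sR = 160/29 = 160/29
mL = -1/2·sL + -1·sR = -10800/1537
mR = 1/2·sL + 0·sR = 80/53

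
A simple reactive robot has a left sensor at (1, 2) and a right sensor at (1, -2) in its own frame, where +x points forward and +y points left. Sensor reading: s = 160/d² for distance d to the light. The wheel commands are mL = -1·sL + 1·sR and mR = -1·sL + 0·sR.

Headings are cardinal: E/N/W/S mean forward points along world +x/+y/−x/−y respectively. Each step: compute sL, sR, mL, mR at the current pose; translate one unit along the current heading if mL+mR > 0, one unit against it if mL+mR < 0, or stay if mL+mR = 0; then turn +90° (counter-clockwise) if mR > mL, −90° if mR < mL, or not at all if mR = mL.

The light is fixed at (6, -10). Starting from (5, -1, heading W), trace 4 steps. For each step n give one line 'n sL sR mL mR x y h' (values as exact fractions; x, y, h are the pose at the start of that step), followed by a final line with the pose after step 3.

n=0: pose=(5,-1,W); sL=160/53, sR=32/25; mL=-2304/1325, mR=-160/53; mL+mR=-6304/1325 → advance -1; mR−mL=-32/25 → turn -1·90°
n=1: pose=(6,-1,N); sL=20/13, sR=20/13; mL=0, mR=-20/13; mL+mR=-20/13 → advance -1; mR−mL=-20/13 → turn -1·90°
n=2: pose=(6,-2,E); sL=160/101, sR=160/37; mL=10240/3737, mR=-160/101; mL+mR=4320/3737 → advance +1; mR−mL=-160/37 → turn -1·90°
n=3: pose=(7,-2,S); sL=80/29, sR=16/5; mL=64/145, mR=-80/29; mL+mR=-336/145 → advance -1; mR−mL=-16/5 → turn -1·90°

0 160/53 32/25 -2304/1325 -160/53 5 -1 W
1 20/13 20/13 0 -20/13 6 -1 N
2 160/101 160/37 10240/3737 -160/101 6 -2 E
3 80/29 16/5 64/145 -80/29 7 -2 S
final 7 -1 W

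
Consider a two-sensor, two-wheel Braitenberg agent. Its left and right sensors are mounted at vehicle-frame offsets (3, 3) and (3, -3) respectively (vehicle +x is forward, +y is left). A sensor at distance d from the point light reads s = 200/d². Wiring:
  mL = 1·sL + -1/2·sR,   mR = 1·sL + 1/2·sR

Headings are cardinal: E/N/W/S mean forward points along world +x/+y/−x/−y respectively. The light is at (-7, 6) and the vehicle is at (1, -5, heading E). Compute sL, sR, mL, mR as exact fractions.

left sensor world pos  = (4, -2); dL² = 185
right sensor world pos = (4, -8); dR² = 317
sL = 200/185 = 40/37
sR = 200/317 = 200/317
mL = 1·sL + -1/2·sR = 8980/11729
mR = 1·sL + 1/2·sR = 16380/11729

40/37 200/317 8980/11729 16380/11729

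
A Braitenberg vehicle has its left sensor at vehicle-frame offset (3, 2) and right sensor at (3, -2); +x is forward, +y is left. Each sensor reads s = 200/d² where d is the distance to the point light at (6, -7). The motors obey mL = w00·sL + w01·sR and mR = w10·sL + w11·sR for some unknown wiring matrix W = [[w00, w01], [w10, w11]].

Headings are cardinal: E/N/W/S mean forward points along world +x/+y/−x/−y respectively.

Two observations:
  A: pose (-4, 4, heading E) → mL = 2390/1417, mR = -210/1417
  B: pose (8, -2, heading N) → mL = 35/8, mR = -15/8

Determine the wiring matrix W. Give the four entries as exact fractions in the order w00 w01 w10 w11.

1 1/2 -1 1/2

obs A: pose=(-4,4,E) → sL=100/109, sR=20/13, mL=2390/1417, mR=-210/1417
obs B: pose=(8,-2,N) → sL=25/8, sR=5/2, mL=35/8, mR=-15/8
sensor matrix S = [[100/109, 20/13], [25/8, 5/2]]; det S = -7125/2834
solve [mL_A; mL_B] = S·[w00; w01] and [mR_A; mR_B] = S·[w10; w11]:
  w00 = 1, w01 = 1/2, w10 = -1, w11 = 1/2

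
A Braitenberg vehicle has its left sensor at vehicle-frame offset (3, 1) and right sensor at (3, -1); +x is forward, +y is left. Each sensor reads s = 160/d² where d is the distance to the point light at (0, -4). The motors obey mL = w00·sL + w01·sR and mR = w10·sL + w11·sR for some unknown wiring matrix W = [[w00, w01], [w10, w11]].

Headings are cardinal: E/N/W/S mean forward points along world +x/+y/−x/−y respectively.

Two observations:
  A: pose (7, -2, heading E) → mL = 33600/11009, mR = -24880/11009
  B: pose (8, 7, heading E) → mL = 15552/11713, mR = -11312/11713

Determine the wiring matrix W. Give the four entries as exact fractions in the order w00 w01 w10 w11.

obs A: pose=(7,-2,E) → sL=160/109, sR=160/101, mL=33600/11009, mR=-24880/11009
obs B: pose=(8,7,E) → sL=32/53, sR=160/221, mL=15552/11713, mR=-11312/11713
sensor matrix S = [[160/109, 160/101], [32/53, 160/221]]; det S = 13701120/128948417
solve [mL_A; mL_B] = S·[w00; w01] and [mR_A; mR_B] = S·[w10; w11]:
  w00 = 1, w01 = 1, w10 = -1, w11 = -1/2

1 1 -1 -1/2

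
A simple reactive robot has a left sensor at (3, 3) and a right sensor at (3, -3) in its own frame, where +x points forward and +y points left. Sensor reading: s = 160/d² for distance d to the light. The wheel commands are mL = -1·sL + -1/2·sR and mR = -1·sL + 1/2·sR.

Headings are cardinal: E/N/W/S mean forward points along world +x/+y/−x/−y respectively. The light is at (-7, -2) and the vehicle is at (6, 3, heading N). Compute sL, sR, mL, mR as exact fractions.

40/41 1/2 -201/164 -119/164

left sensor world pos  = (3, 6); dL² = 164
right sensor world pos = (9, 6); dR² = 320
sL = 160/164 = 40/41
sR = 160/320 = 1/2
mL = -1·sL + -1/2·sR = -201/164
mR = -1·sL + 1/2·sR = -119/164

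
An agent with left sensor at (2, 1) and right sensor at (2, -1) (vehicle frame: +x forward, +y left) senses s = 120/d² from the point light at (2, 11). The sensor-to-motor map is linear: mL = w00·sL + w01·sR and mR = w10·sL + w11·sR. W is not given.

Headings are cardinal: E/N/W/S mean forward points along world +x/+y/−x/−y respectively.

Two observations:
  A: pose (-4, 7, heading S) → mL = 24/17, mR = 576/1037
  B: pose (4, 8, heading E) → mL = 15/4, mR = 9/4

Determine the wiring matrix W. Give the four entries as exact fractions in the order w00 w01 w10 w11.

0 1 1 -1

obs A: pose=(-4,7,S) → sL=120/61, sR=24/17, mL=24/17, mR=576/1037
obs B: pose=(4,8,E) → sL=6, sR=15/4, mL=15/4, mR=9/4
sensor matrix S = [[120/61, 24/17], [6, 15/4]]; det S = -1134/1037
solve [mL_A; mL_B] = S·[w00; w01] and [mR_A; mR_B] = S·[w10; w11]:
  w00 = 0, w01 = 1, w10 = 1, w11 = -1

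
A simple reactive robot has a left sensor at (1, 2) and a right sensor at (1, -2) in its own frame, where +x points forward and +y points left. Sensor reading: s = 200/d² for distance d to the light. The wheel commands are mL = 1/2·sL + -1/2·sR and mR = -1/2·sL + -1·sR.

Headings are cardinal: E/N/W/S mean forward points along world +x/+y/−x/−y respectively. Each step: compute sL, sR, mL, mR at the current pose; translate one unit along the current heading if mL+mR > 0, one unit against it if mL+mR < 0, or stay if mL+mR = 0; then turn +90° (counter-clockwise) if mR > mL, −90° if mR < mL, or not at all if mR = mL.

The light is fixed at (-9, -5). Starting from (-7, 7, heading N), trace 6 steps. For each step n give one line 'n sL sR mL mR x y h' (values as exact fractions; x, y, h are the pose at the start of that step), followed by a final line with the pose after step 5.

n=0: pose=(-7,7,N); sL=200/169, sR=40/37; mL=320/6253, mR=-10460/6253; mL+mR=-60/37 → advance -1; mR−mL=-10780/6253 → turn -1·90°
n=1: pose=(-7,6,E); sL=100/89, sR=20/9; mL=-440/801, mR=-2230/801; mL+mR=-10/3 → advance -1; mR−mL=-1790/801 → turn -1·90°
n=2: pose=(-8,6,S); sL=200/109, sR=200/101; mL=-800/11009, mR=-31900/11009; mL+mR=-300/101 → advance -1; mR−mL=-31100/11009 → turn -1·90°
n=3: pose=(-8,7,W); sL=2, sR=50/49; mL=24/49, mR=-99/49; mL+mR=-75/49 → advance -1; mR−mL=-123/49 → turn -1·90°
n=4: pose=(-7,7,N); sL=200/169, sR=40/37; mL=320/6253, mR=-10460/6253; mL+mR=-60/37 → advance -1; mR−mL=-10780/6253 → turn -1·90°
n=5: pose=(-7,6,E); sL=100/89, sR=20/9; mL=-440/801, mR=-2230/801; mL+mR=-10/3 → advance -1; mR−mL=-1790/801 → turn -1·90°

0 200/169 40/37 320/6253 -10460/6253 -7 7 N
1 100/89 20/9 -440/801 -2230/801 -7 6 E
2 200/109 200/101 -800/11009 -31900/11009 -8 6 S
3 2 50/49 24/49 -99/49 -8 7 W
4 200/169 40/37 320/6253 -10460/6253 -7 7 N
5 100/89 20/9 -440/801 -2230/801 -7 6 E
final -8 6 S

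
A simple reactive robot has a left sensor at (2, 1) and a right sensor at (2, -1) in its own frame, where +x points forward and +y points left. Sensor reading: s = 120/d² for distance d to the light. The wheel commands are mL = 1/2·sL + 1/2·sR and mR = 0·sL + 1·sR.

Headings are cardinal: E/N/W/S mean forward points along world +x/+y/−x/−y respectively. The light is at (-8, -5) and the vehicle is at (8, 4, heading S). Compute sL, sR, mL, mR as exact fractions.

left sensor world pos  = (9, 2); dL² = 338
right sensor world pos = (7, 2); dR² = 274
sL = 120/338 = 60/169
sR = 120/274 = 60/137
mL = 1/2·sL + 1/2·sR = 9180/23153
mR = 0·sL + 1·sR = 60/137

60/169 60/137 9180/23153 60/137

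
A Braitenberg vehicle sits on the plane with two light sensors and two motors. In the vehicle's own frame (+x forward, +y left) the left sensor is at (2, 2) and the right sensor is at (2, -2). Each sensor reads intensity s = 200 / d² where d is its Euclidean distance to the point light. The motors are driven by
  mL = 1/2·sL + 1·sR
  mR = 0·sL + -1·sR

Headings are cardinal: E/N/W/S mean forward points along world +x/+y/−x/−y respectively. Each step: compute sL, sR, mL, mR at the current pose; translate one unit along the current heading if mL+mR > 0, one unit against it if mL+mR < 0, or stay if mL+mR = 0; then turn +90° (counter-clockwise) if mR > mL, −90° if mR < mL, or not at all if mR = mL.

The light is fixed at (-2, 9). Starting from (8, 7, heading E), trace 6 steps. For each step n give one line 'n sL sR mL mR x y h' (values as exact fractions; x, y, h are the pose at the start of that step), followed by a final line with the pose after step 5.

n=0: pose=(8,7,E); sL=25/18, sR=5/4; mL=35/18, mR=-5/4; mL+mR=25/36 → advance +1; mR−mL=-115/36 → turn -1·90°
n=1: pose=(9,7,S); sL=40/37, sR=200/97; mL=9340/3589, mR=-200/97; mL+mR=20/37 → advance +1; mR−mL=-16740/3589 → turn -1·90°
n=2: pose=(9,6,W); sL=100/53, sR=100/41; mL=7350/2173, mR=-100/41; mL+mR=50/53 → advance +1; mR−mL=-12650/2173 → turn -1·90°
n=3: pose=(8,6,N); sL=40/13, sR=40/29; mL=1100/377, mR=-40/29; mL+mR=20/13 → advance +1; mR−mL=-1620/377 → turn -1·90°
n=4: pose=(8,7,E); sL=25/18, sR=5/4; mL=35/18, mR=-5/4; mL+mR=25/36 → advance +1; mR−mL=-115/36 → turn -1·90°
n=5: pose=(9,7,S); sL=40/37, sR=200/97; mL=9340/3589, mR=-200/97; mL+mR=20/37 → advance +1; mR−mL=-16740/3589 → turn -1·90°

0 25/18 5/4 35/18 -5/4 8 7 E
1 40/37 200/97 9340/3589 -200/97 9 7 S
2 100/53 100/41 7350/2173 -100/41 9 6 W
3 40/13 40/29 1100/377 -40/29 8 6 N
4 25/18 5/4 35/18 -5/4 8 7 E
5 40/37 200/97 9340/3589 -200/97 9 7 S
final 9 6 W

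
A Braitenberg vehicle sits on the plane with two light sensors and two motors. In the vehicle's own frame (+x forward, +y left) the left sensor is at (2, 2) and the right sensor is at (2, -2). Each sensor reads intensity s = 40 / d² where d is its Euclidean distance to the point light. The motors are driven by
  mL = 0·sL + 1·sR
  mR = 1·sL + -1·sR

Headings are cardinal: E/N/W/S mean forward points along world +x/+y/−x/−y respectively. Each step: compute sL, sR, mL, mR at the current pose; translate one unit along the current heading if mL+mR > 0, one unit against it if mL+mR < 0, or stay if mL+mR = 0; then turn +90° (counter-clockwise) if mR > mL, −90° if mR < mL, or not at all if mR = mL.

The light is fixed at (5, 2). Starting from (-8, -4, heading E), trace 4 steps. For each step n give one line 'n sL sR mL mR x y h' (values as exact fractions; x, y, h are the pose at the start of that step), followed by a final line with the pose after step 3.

0 40/137 8/37 8/37 384/5069 -8 -4 E
1 10/41 2/13 2/13 48/533 -7 -4 S
2 40/277 40/221 40/221 -2240/61217 -7 -5 W
3 4/25 20/73 20/73 -208/1825 -8 -5 N
final -8 -4 E

n=0: pose=(-8,-4,E); sL=40/137, sR=8/37; mL=8/37, mR=384/5069; mL+mR=40/137 → advance +1; mR−mL=-712/5069 → turn -1·90°
n=1: pose=(-7,-4,S); sL=10/41, sR=2/13; mL=2/13, mR=48/533; mL+mR=10/41 → advance +1; mR−mL=-34/533 → turn -1·90°
n=2: pose=(-7,-5,W); sL=40/277, sR=40/221; mL=40/221, mR=-2240/61217; mL+mR=40/277 → advance +1; mR−mL=-13320/61217 → turn -1·90°
n=3: pose=(-8,-5,N); sL=4/25, sR=20/73; mL=20/73, mR=-208/1825; mL+mR=4/25 → advance +1; mR−mL=-708/1825 → turn -1·90°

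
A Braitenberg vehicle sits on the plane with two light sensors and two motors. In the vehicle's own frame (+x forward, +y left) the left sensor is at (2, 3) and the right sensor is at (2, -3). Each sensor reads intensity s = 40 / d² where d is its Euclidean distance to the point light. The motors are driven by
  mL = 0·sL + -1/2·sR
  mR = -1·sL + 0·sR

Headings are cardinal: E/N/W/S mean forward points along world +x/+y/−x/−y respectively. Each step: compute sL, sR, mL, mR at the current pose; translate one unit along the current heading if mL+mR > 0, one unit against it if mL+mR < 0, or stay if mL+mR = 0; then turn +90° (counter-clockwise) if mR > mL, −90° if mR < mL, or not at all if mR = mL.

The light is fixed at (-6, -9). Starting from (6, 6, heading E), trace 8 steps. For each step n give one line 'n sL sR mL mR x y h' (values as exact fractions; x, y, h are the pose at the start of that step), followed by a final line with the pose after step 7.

0 1/13 2/17 -1/17 -1/13 6 6 E
1 8/73 40/233 -20/233 -8/73 5 6 S
2 4/25 20/221 -10/221 -4/25 5 7 W
3 8/81 40/549 -20/549 -8/81 6 7 N
4 1/13 2/17 -1/17 -1/13 6 6 E
5 8/73 40/233 -20/233 -8/73 5 6 S
6 4/25 20/221 -10/221 -4/25 5 7 W
7 8/81 40/549 -20/549 -8/81 6 7 N
final 6 6 E

n=0: pose=(6,6,E); sL=1/13, sR=2/17; mL=-1/17, mR=-1/13; mL+mR=-30/221 → advance -1; mR−mL=-4/221 → turn -1·90°
n=1: pose=(5,6,S); sL=8/73, sR=40/233; mL=-20/233, mR=-8/73; mL+mR=-3324/17009 → advance -1; mR−mL=-404/17009 → turn -1·90°
n=2: pose=(5,7,W); sL=4/25, sR=20/221; mL=-10/221, mR=-4/25; mL+mR=-1134/5525 → advance -1; mR−mL=-634/5525 → turn -1·90°
n=3: pose=(6,7,N); sL=8/81, sR=40/549; mL=-20/549, mR=-8/81; mL+mR=-668/4941 → advance -1; mR−mL=-308/4941 → turn -1·90°
n=4: pose=(6,6,E); sL=1/13, sR=2/17; mL=-1/17, mR=-1/13; mL+mR=-30/221 → advance -1; mR−mL=-4/221 → turn -1·90°
n=5: pose=(5,6,S); sL=8/73, sR=40/233; mL=-20/233, mR=-8/73; mL+mR=-3324/17009 → advance -1; mR−mL=-404/17009 → turn -1·90°
n=6: pose=(5,7,W); sL=4/25, sR=20/221; mL=-10/221, mR=-4/25; mL+mR=-1134/5525 → advance -1; mR−mL=-634/5525 → turn -1·90°
n=7: pose=(6,7,N); sL=8/81, sR=40/549; mL=-20/549, mR=-8/81; mL+mR=-668/4941 → advance -1; mR−mL=-308/4941 → turn -1·90°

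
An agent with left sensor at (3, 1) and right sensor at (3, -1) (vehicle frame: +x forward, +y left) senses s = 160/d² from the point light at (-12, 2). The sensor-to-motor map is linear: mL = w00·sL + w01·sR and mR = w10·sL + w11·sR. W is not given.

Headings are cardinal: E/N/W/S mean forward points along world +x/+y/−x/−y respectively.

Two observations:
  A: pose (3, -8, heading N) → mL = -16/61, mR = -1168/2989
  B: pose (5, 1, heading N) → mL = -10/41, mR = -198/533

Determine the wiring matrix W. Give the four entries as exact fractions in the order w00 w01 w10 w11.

obs A: pose=(3,-8,N) → sL=32/49, sR=32/61, mL=-16/61, mR=-1168/2989
obs B: pose=(5,1,N) → sL=8/13, sR=20/41, mL=-10/41, mR=-198/533
sensor matrix S = [[32/49, 32/61], [8/13, 20/41]]; det S = -6784/1593137
solve [mL_A; mL_B] = S·[w00; w01] and [mR_A; mR_B] = S·[w10; w11]:
  w00 = 0, w01 = -1/2, w10 = -1, w11 = 1/2

0 -1/2 -1 1/2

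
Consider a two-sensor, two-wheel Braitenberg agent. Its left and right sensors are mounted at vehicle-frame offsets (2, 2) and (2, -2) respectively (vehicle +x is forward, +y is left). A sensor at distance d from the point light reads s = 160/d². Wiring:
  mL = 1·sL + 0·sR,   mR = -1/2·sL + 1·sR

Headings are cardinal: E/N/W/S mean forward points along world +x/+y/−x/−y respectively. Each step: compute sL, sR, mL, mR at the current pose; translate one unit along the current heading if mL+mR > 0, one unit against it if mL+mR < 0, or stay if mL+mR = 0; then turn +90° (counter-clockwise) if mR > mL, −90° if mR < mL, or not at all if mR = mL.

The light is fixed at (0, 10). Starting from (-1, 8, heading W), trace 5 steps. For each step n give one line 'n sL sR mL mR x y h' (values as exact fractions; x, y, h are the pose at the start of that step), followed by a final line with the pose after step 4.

n=0: pose=(-1,8,W); sL=32/5, sR=160/9; mL=32/5, mR=656/45; mL+mR=944/45 → advance +1; mR−mL=368/45 → turn +1·90°
n=1: pose=(-2,8,S); sL=10, sR=5; mL=10, mR=0; mL+mR=10 → advance +1; mR−mL=-10 → turn -1·90°
n=2: pose=(-2,7,W); sL=160/41, sR=160/17; mL=160/41, mR=5200/697; mL+mR=7920/697 → advance +1; mR−mL=2480/697 → turn +1·90°
n=3: pose=(-3,7,S); sL=80/13, sR=16/5; mL=80/13, mR=8/65; mL+mR=408/65 → advance +1; mR−mL=-392/65 → turn -1·90°
n=4: pose=(-3,6,W); sL=160/61, sR=160/29; mL=160/61, mR=7440/1769; mL+mR=12080/1769 → advance +1; mR−mL=2800/1769 → turn +1·90°

0 32/5 160/9 32/5 656/45 -1 8 W
1 10 5 10 0 -2 8 S
2 160/41 160/17 160/41 5200/697 -2 7 W
3 80/13 16/5 80/13 8/65 -3 7 S
4 160/61 160/29 160/61 7440/1769 -3 6 W
final -4 6 S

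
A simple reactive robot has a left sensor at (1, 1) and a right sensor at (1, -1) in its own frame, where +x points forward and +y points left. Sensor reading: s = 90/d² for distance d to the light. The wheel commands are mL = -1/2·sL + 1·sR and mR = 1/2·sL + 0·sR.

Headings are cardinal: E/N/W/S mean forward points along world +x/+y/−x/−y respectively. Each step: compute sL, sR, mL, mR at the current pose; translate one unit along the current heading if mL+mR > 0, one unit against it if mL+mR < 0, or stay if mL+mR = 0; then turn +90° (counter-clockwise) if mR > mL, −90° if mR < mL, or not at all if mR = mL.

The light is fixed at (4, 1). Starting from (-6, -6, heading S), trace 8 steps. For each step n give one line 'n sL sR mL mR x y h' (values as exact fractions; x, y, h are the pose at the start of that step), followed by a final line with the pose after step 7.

0 18/29 18/37 189/1073 9/29 -6 -6 S
1 9/13 5/9 49/234 9/26 -6 -7 E
2 90/149 90/113 8325/16837 45/149 -5 -7 N
3 9/10 45/64 81/320 9/20 -5 -6 E
4 10/13 18/17 149/221 5/13 -4 -6 N
5 45/37 45/49 1125/3626 45/74 -4 -5 E
6 90/89 90/61 5265/5429 45/89 -3 -5 N
7 45/26 5/4 5/13 45/52 -3 -4 E
final -2 -4 N

n=0: pose=(-6,-6,S); sL=18/29, sR=18/37; mL=189/1073, mR=9/29; mL+mR=18/37 → advance +1; mR−mL=144/1073 → turn +1·90°
n=1: pose=(-6,-7,E); sL=9/13, sR=5/9; mL=49/234, mR=9/26; mL+mR=5/9 → advance +1; mR−mL=16/117 → turn +1·90°
n=2: pose=(-5,-7,N); sL=90/149, sR=90/113; mL=8325/16837, mR=45/149; mL+mR=90/113 → advance +1; mR−mL=-3240/16837 → turn -1·90°
n=3: pose=(-5,-6,E); sL=9/10, sR=45/64; mL=81/320, mR=9/20; mL+mR=45/64 → advance +1; mR−mL=63/320 → turn +1·90°
n=4: pose=(-4,-6,N); sL=10/13, sR=18/17; mL=149/221, mR=5/13; mL+mR=18/17 → advance +1; mR−mL=-64/221 → turn -1·90°
n=5: pose=(-4,-5,E); sL=45/37, sR=45/49; mL=1125/3626, mR=45/74; mL+mR=45/49 → advance +1; mR−mL=540/1813 → turn +1·90°
n=6: pose=(-3,-5,N); sL=90/89, sR=90/61; mL=5265/5429, mR=45/89; mL+mR=90/61 → advance +1; mR−mL=-2520/5429 → turn -1·90°
n=7: pose=(-3,-4,E); sL=45/26, sR=5/4; mL=5/13, mR=45/52; mL+mR=5/4 → advance +1; mR−mL=25/52 → turn +1·90°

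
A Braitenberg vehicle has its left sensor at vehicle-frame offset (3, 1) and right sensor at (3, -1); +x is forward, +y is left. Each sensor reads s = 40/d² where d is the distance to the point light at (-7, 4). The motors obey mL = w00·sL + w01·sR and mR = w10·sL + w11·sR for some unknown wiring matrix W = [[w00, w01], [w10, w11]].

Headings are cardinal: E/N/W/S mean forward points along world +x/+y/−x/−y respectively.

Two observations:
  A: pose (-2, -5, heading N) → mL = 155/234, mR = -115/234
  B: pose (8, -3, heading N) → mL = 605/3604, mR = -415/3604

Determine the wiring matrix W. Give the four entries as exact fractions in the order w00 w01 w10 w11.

1/2 1/2 -1 1/2

obs A: pose=(-2,-5,N) → sL=10/13, sR=5/9, mL=155/234, mR=-115/234
obs B: pose=(8,-3,N) → sL=10/53, sR=5/34, mL=605/3604, mR=-415/3604
sensor matrix S = [[10/13, 5/9], [10/53, 5/34]]; det S = 875/105417
solve [mL_A; mL_B] = S·[w00; w01] and [mR_A; mR_B] = S·[w10; w11]:
  w00 = 1/2, w01 = 1/2, w10 = -1, w11 = 1/2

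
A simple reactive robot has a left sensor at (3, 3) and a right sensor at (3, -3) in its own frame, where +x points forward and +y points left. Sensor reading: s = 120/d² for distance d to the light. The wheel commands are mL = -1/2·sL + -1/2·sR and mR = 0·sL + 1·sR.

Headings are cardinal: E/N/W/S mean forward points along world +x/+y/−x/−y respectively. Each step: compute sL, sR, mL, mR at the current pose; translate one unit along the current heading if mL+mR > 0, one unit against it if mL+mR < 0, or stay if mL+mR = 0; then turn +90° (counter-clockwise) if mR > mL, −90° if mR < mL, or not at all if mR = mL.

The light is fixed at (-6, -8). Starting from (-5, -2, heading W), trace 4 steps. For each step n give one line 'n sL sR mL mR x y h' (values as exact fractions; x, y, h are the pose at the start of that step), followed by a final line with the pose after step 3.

0 120/13 24/17 -1176/221 24/17 -5 -2 W
1 60/17 12 -132/17 12 -4 -2 S
2 120/89 120/29 -7080/2581 120/29 -4 -3 E
3 15/8 6/5 -123/80 6/5 -3 -3 N
final -3 -4 W

n=0: pose=(-5,-2,W); sL=120/13, sR=24/17; mL=-1176/221, mR=24/17; mL+mR=-864/221 → advance -1; mR−mL=1488/221 → turn +1·90°
n=1: pose=(-4,-2,S); sL=60/17, sR=12; mL=-132/17, mR=12; mL+mR=72/17 → advance +1; mR−mL=336/17 → turn +1·90°
n=2: pose=(-4,-3,E); sL=120/89, sR=120/29; mL=-7080/2581, mR=120/29; mL+mR=3600/2581 → advance +1; mR−mL=17760/2581 → turn +1·90°
n=3: pose=(-3,-3,N); sL=15/8, sR=6/5; mL=-123/80, mR=6/5; mL+mR=-27/80 → advance -1; mR−mL=219/80 → turn +1·90°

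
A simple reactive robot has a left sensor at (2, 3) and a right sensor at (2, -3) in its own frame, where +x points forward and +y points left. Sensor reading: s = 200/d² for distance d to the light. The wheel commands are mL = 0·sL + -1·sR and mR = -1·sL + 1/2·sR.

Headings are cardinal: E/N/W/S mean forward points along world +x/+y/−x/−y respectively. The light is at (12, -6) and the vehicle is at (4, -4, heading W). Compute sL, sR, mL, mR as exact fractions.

200/101 8/5 -8/5 -596/505

left sensor world pos  = (2, -7); dL² = 101
right sensor world pos = (2, -1); dR² = 125
sL = 200/101 = 200/101
sR = 200/125 = 8/5
mL = 0·sL + -1·sR = -8/5
mR = -1·sL + 1/2·sR = -596/505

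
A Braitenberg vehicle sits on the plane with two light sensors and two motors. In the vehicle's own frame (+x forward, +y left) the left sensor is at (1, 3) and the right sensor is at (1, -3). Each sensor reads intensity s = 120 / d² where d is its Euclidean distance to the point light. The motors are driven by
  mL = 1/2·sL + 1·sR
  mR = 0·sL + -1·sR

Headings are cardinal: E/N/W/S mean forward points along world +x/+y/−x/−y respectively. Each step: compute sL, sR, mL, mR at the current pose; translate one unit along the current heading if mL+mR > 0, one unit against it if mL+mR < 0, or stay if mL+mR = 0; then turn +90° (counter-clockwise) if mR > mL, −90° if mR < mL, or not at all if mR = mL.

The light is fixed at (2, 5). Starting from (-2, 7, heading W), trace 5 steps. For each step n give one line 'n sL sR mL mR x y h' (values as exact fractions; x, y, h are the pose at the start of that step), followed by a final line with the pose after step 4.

n=0: pose=(-2,7,W); sL=60/13, sR=12/5; mL=306/65, mR=-12/5; mL+mR=30/13 → advance +1; mR−mL=-462/65 → turn -1·90°
n=1: pose=(-3,7,N); sL=120/73, sR=120/13; mL=9540/949, mR=-120/13; mL+mR=60/73 → advance +1; mR−mL=-18300/949 → turn -1·90°
n=2: pose=(-3,8,E); sL=30/13, sR=15/2; mL=225/26, mR=-15/2; mL+mR=15/13 → advance +1; mR−mL=-210/13 → turn -1·90°
n=3: pose=(-2,8,S); sL=24, sR=120/53; mL=756/53, mR=-120/53; mL+mR=12 → advance +1; mR−mL=-876/53 → turn -1·90°
n=4: pose=(-2,7,W); sL=60/13, sR=12/5; mL=306/65, mR=-12/5; mL+mR=30/13 → advance +1; mR−mL=-462/65 → turn -1·90°

0 60/13 12/5 306/65 -12/5 -2 7 W
1 120/73 120/13 9540/949 -120/13 -3 7 N
2 30/13 15/2 225/26 -15/2 -3 8 E
3 24 120/53 756/53 -120/53 -2 8 S
4 60/13 12/5 306/65 -12/5 -2 7 W
final -3 7 N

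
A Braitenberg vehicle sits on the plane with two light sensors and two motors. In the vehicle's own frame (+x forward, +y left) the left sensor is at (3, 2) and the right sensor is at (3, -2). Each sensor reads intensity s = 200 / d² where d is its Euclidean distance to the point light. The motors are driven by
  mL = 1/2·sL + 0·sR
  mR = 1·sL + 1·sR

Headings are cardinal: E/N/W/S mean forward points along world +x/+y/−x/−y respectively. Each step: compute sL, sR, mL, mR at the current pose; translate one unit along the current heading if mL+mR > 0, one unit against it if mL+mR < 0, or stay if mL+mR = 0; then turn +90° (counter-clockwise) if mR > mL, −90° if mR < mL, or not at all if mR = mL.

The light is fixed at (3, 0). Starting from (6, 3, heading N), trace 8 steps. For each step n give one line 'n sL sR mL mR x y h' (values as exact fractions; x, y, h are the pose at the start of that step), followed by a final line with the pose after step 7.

n=0: pose=(6,3,N); sL=200/37, sR=200/61; mL=100/37, mR=19600/2257; mL+mR=25700/2257 → advance +1; mR−mL=13500/2257 → turn +1·90°
n=1: pose=(6,4,W); sL=50, sR=50/9; mL=25, mR=500/9; mL+mR=725/9 → advance +1; mR−mL=275/9 → turn +1·90°
n=2: pose=(5,4,S); sL=200/17, sR=200; mL=100/17, mR=3600/17; mL+mR=3700/17 → advance +1; mR−mL=3500/17 → turn +1·90°
n=3: pose=(5,3,E); sL=4, sR=100/13; mL=2, mR=152/13; mL+mR=178/13 → advance +1; mR−mL=126/13 → turn +1·90°
n=4: pose=(6,3,N); sL=200/37, sR=200/61; mL=100/37, mR=19600/2257; mL+mR=25700/2257 → advance +1; mR−mL=13500/2257 → turn +1·90°
n=5: pose=(6,4,W); sL=50, sR=50/9; mL=25, mR=500/9; mL+mR=725/9 → advance +1; mR−mL=275/9 → turn +1·90°
n=6: pose=(5,4,S); sL=200/17, sR=200; mL=100/17, mR=3600/17; mL+mR=3700/17 → advance +1; mR−mL=3500/17 → turn +1·90°
n=7: pose=(5,3,E); sL=4, sR=100/13; mL=2, mR=152/13; mL+mR=178/13 → advance +1; mR−mL=126/13 → turn +1·90°

0 200/37 200/61 100/37 19600/2257 6 3 N
1 50 50/9 25 500/9 6 4 W
2 200/17 200 100/17 3600/17 5 4 S
3 4 100/13 2 152/13 5 3 E
4 200/37 200/61 100/37 19600/2257 6 3 N
5 50 50/9 25 500/9 6 4 W
6 200/17 200 100/17 3600/17 5 4 S
7 4 100/13 2 152/13 5 3 E
final 6 3 N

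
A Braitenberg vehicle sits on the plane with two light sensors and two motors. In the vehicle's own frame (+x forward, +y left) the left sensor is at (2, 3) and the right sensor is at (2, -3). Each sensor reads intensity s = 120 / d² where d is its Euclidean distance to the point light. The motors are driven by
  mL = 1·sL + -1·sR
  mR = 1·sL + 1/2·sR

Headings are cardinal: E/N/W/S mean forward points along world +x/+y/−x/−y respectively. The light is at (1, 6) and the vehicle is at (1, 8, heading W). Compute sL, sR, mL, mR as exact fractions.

left sensor world pos  = (-1, 5); dL² = 5
right sensor world pos = (-1, 11); dR² = 29
sL = 120/5 = 24
sR = 120/29 = 120/29
mL = 1·sL + -1·sR = 576/29
mR = 1·sL + 1/2·sR = 756/29

24 120/29 576/29 756/29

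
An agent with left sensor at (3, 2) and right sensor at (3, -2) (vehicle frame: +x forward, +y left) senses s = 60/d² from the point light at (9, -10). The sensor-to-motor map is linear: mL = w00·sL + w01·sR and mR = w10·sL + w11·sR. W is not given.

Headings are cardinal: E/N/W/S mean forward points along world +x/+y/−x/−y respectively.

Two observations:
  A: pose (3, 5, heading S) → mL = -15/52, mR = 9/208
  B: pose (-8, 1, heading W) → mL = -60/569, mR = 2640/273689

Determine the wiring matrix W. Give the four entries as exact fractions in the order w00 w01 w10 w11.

0 -1 1/2 -1/2

obs A: pose=(3,5,S) → sL=3/8, sR=15/52, mL=-15/52, mR=9/208
obs B: pose=(-8,1,W) → sL=60/481, sR=60/569, mL=-60/569, mR=2640/273689
sensor matrix S = [[3/8, 15/52], [60/481, 60/569]]; det S = 25335/7115914
solve [mL_A; mL_B] = S·[w00; w01] and [mR_A; mR_B] = S·[w10; w11]:
  w00 = 0, w01 = -1, w10 = 1/2, w11 = -1/2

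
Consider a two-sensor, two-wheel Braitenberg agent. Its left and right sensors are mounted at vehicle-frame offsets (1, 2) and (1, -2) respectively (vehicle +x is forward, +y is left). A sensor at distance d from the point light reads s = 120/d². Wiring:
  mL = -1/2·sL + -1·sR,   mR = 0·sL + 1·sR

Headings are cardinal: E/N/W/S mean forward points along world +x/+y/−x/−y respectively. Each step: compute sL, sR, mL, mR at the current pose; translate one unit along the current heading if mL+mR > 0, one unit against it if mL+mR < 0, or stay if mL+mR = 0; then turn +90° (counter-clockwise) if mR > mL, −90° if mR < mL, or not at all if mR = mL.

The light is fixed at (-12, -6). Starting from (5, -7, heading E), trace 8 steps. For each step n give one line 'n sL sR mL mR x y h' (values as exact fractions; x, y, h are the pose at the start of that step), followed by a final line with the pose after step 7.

n=0: pose=(5,-7,E); sL=24/65, sR=40/111; mL=-3932/7215, mR=40/111; mL+mR=-12/65 → advance -1; mR−mL=6532/7215 → turn +1·90°
n=1: pose=(4,-7,N); sL=30/49, sR=10/27; mL=-895/1323, mR=10/27; mL+mR=-15/49 → advance -1; mR−mL=1385/1323 → turn +1·90°
n=2: pose=(4,-8,W); sL=120/241, sR=8/15; mL=-2828/3615, mR=8/15; mL+mR=-60/241 → advance -1; mR−mL=4756/3615 → turn +1·90°
n=3: pose=(5,-8,S); sL=12/37, sR=20/39; mL=-974/1443, mR=20/39; mL+mR=-6/37 → advance -1; mR−mL=1714/1443 → turn +1·90°
n=4: pose=(5,-7,E); sL=24/65, sR=40/111; mL=-3932/7215, mR=40/111; mL+mR=-12/65 → advance -1; mR−mL=6532/7215 → turn +1·90°
n=5: pose=(4,-7,N); sL=30/49, sR=10/27; mL=-895/1323, mR=10/27; mL+mR=-15/49 → advance -1; mR−mL=1385/1323 → turn +1·90°
n=6: pose=(4,-8,W); sL=120/241, sR=8/15; mL=-2828/3615, mR=8/15; mL+mR=-60/241 → advance -1; mR−mL=4756/3615 → turn +1·90°
n=7: pose=(5,-8,S); sL=12/37, sR=20/39; mL=-974/1443, mR=20/39; mL+mR=-6/37 → advance -1; mR−mL=1714/1443 → turn +1·90°

0 24/65 40/111 -3932/7215 40/111 5 -7 E
1 30/49 10/27 -895/1323 10/27 4 -7 N
2 120/241 8/15 -2828/3615 8/15 4 -8 W
3 12/37 20/39 -974/1443 20/39 5 -8 S
4 24/65 40/111 -3932/7215 40/111 5 -7 E
5 30/49 10/27 -895/1323 10/27 4 -7 N
6 120/241 8/15 -2828/3615 8/15 4 -8 W
7 12/37 20/39 -974/1443 20/39 5 -8 S
final 5 -7 E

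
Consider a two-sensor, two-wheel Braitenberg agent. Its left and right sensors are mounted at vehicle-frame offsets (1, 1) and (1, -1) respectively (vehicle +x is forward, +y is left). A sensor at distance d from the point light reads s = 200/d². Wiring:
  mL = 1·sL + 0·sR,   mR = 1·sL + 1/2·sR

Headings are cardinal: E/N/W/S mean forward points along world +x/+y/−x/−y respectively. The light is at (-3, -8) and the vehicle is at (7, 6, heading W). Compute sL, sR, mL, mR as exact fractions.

4/5 100/153 4/5 862/765

left sensor world pos  = (6, 5); dL² = 250
right sensor world pos = (6, 7); dR² = 306
sL = 200/250 = 4/5
sR = 200/306 = 100/153
mL = 1·sL + 0·sR = 4/5
mR = 1·sL + 1/2·sR = 862/765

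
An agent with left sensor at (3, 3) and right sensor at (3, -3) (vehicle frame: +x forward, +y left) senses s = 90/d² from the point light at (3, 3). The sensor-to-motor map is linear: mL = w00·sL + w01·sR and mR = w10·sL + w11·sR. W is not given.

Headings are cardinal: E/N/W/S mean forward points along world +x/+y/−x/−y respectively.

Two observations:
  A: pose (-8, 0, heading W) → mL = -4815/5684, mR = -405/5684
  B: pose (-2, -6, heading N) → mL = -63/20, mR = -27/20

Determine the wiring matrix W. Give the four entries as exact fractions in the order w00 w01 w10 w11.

obs A: pose=(-8,0,W) → sL=45/116, sR=45/98, mL=-4815/5684, mR=-405/5684
obs B: pose=(-2,-6,N) → sL=9/10, sR=9/4, mL=-63/20, mR=-27/20
sensor matrix S = [[45/116, 45/98], [9/10, 9/4]]; det S = 10449/22736
solve [mL_A; mL_B] = S·[w00; w01] and [mR_A; mR_B] = S·[w10; w11]:
  w00 = -1, w01 = -1, w10 = 1, w11 = -1

-1 -1 1 -1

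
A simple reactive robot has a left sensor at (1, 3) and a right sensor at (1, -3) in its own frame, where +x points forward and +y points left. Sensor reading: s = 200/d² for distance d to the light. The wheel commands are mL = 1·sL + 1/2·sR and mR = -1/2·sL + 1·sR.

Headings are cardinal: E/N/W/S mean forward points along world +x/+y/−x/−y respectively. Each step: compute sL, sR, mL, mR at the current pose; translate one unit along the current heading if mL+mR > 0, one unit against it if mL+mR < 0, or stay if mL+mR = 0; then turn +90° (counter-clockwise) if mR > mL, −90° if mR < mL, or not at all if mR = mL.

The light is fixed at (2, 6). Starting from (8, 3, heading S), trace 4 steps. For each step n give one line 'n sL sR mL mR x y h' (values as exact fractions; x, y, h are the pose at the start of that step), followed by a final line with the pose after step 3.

0 200/97 8 588/97 676/97 8 3 S
1 4 100/49 246/49 2/49 8 2 E
2 8/5 200/41 828/205 836/205 9 2 S
3 50/17 25/16 2025/544 25/272 9 1 E
final 10 1 S

n=0: pose=(8,3,S); sL=200/97, sR=8; mL=588/97, mR=676/97; mL+mR=1264/97 → advance +1; mR−mL=88/97 → turn +1·90°
n=1: pose=(8,2,E); sL=4, sR=100/49; mL=246/49, mR=2/49; mL+mR=248/49 → advance +1; mR−mL=-244/49 → turn -1·90°
n=2: pose=(9,2,S); sL=8/5, sR=200/41; mL=828/205, mR=836/205; mL+mR=1664/205 → advance +1; mR−mL=8/205 → turn +1·90°
n=3: pose=(9,1,E); sL=50/17, sR=25/16; mL=2025/544, mR=25/272; mL+mR=2075/544 → advance +1; mR−mL=-1975/544 → turn -1·90°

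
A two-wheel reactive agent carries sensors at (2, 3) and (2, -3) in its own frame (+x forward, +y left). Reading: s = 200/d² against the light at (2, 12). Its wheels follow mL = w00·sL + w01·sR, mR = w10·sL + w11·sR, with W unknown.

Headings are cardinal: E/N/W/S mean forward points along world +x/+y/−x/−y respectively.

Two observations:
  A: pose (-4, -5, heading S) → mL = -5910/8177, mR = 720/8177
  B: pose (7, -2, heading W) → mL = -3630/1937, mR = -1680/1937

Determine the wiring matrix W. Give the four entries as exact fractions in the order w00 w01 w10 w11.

-1/2 -1 1 -1

obs A: pose=(-4,-5,S) → sL=20/37, sR=100/221, mL=-5910/8177, mR=720/8177
obs B: pose=(7,-2,W) → sL=100/149, sR=20/13, mL=-3630/1937, mR=-1680/1937
sensor matrix S = [[20/37, 100/221], [100/149, 20/13]]; det S = 643200/1218373
solve [mL_A; mL_B] = S·[w00; w01] and [mR_A; mR_B] = S·[w10; w11]:
  w00 = -1/2, w01 = -1, w10 = 1, w11 = -1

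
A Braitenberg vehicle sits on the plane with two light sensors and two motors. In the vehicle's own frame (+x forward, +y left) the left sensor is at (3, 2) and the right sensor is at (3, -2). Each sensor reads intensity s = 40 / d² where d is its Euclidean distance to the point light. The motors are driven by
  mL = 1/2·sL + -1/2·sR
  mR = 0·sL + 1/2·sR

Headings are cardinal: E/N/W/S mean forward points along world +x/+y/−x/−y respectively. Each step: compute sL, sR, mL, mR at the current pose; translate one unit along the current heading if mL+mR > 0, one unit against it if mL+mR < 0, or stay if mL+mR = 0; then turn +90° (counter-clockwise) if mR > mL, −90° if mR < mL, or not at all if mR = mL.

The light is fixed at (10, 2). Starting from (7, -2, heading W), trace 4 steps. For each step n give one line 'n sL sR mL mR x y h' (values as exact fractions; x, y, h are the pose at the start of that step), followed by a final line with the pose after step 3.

n=0: pose=(7,-2,W); sL=5/9, sR=1; mL=-2/9, mR=1/2; mL+mR=5/18 → advance +1; mR−mL=13/18 → turn +1·90°
n=1: pose=(6,-2,S); sL=40/53, sR=8/17; mL=128/901, mR=4/17; mL+mR=20/53 → advance +1; mR−mL=84/901 → turn +1·90°
n=2: pose=(6,-3,E); sL=4, sR=4/5; mL=8/5, mR=2/5; mL+mR=2 → advance +1; mR−mL=-6/5 → turn -1·90°
n=3: pose=(7,-3,S); sL=8/13, sR=40/89; mL=96/1157, mR=20/89; mL+mR=4/13 → advance +1; mR−mL=164/1157 → turn +1·90°

0 5/9 1 -2/9 1/2 7 -2 W
1 40/53 8/17 128/901 4/17 6 -2 S
2 4 4/5 8/5 2/5 6 -3 E
3 8/13 40/89 96/1157 20/89 7 -3 S
final 7 -4 E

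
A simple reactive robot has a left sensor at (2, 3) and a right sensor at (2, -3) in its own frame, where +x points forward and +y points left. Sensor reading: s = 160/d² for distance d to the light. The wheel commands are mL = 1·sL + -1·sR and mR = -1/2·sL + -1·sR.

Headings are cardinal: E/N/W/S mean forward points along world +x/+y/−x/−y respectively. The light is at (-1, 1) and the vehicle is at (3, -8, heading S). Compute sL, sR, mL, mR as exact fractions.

left sensor world pos  = (6, -10); dL² = 170
right sensor world pos = (0, -10); dR² = 122
sL = 160/170 = 16/17
sR = 160/122 = 80/61
mL = 1·sL + -1·sR = -384/1037
mR = -1/2·sL + -1·sR = -1848/1037

16/17 80/61 -384/1037 -1848/1037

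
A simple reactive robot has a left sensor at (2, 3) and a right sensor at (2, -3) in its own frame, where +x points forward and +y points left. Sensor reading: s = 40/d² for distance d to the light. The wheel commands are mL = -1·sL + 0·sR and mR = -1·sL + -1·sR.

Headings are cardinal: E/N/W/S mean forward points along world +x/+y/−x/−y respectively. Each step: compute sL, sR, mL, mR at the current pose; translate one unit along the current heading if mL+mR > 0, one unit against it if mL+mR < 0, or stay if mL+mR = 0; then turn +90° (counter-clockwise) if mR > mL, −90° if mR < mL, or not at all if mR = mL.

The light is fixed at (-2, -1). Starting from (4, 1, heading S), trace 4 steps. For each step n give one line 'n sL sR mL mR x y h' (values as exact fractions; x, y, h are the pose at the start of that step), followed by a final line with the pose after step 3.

0 40/81 40/9 -40/81 -400/81 4 1 S
1 5/2 10/13 -5/2 -85/26 4 2 W
2 40/41 8/25 -40/41 -1328/1025 5 2 N
3 20/53 20/41 -20/53 -1880/2173 5 1 E
final 4 1 S

n=0: pose=(4,1,S); sL=40/81, sR=40/9; mL=-40/81, mR=-400/81; mL+mR=-440/81 → advance -1; mR−mL=-40/9 → turn -1·90°
n=1: pose=(4,2,W); sL=5/2, sR=10/13; mL=-5/2, mR=-85/26; mL+mR=-75/13 → advance -1; mR−mL=-10/13 → turn -1·90°
n=2: pose=(5,2,N); sL=40/41, sR=8/25; mL=-40/41, mR=-1328/1025; mL+mR=-2328/1025 → advance -1; mR−mL=-8/25 → turn -1·90°
n=3: pose=(5,1,E); sL=20/53, sR=20/41; mL=-20/53, mR=-1880/2173; mL+mR=-2700/2173 → advance -1; mR−mL=-20/41 → turn -1·90°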